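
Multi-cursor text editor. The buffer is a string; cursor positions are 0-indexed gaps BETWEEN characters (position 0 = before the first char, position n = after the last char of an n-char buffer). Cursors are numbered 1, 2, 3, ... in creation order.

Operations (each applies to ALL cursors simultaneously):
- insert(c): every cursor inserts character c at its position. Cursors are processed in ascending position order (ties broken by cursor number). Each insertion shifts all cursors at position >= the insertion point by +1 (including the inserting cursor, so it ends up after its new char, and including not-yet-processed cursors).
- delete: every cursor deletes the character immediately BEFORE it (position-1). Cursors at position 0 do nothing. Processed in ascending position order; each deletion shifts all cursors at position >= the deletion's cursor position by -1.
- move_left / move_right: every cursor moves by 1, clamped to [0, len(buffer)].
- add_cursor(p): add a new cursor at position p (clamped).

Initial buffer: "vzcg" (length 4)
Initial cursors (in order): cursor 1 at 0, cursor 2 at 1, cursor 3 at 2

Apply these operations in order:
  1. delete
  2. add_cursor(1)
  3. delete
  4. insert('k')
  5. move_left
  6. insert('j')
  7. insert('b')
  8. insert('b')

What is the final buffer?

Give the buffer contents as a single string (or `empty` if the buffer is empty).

Answer: kkkjjjjbbbbbbbbkg

Derivation:
After op 1 (delete): buffer="cg" (len 2), cursors c1@0 c2@0 c3@0, authorship ..
After op 2 (add_cursor(1)): buffer="cg" (len 2), cursors c1@0 c2@0 c3@0 c4@1, authorship ..
After op 3 (delete): buffer="g" (len 1), cursors c1@0 c2@0 c3@0 c4@0, authorship .
After op 4 (insert('k')): buffer="kkkkg" (len 5), cursors c1@4 c2@4 c3@4 c4@4, authorship 1234.
After op 5 (move_left): buffer="kkkkg" (len 5), cursors c1@3 c2@3 c3@3 c4@3, authorship 1234.
After op 6 (insert('j')): buffer="kkkjjjjkg" (len 9), cursors c1@7 c2@7 c3@7 c4@7, authorship 12312344.
After op 7 (insert('b')): buffer="kkkjjjjbbbbkg" (len 13), cursors c1@11 c2@11 c3@11 c4@11, authorship 123123412344.
After op 8 (insert('b')): buffer="kkkjjjjbbbbbbbbkg" (len 17), cursors c1@15 c2@15 c3@15 c4@15, authorship 1231234123412344.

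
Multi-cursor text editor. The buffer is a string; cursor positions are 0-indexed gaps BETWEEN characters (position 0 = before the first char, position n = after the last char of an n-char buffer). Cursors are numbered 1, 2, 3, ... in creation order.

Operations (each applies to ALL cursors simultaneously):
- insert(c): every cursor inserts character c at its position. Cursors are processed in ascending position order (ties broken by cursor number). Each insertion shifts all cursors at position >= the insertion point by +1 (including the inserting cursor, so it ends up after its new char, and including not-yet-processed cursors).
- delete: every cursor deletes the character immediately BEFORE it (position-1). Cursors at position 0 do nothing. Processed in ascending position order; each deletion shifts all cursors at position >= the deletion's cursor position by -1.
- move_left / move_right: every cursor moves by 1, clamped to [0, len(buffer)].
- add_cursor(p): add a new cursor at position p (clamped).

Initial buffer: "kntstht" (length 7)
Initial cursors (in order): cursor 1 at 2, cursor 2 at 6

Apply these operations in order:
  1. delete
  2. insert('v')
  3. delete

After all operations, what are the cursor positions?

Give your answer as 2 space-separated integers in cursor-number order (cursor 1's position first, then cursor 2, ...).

Answer: 1 4

Derivation:
After op 1 (delete): buffer="ktstt" (len 5), cursors c1@1 c2@4, authorship .....
After op 2 (insert('v')): buffer="kvtstvt" (len 7), cursors c1@2 c2@6, authorship .1...2.
After op 3 (delete): buffer="ktstt" (len 5), cursors c1@1 c2@4, authorship .....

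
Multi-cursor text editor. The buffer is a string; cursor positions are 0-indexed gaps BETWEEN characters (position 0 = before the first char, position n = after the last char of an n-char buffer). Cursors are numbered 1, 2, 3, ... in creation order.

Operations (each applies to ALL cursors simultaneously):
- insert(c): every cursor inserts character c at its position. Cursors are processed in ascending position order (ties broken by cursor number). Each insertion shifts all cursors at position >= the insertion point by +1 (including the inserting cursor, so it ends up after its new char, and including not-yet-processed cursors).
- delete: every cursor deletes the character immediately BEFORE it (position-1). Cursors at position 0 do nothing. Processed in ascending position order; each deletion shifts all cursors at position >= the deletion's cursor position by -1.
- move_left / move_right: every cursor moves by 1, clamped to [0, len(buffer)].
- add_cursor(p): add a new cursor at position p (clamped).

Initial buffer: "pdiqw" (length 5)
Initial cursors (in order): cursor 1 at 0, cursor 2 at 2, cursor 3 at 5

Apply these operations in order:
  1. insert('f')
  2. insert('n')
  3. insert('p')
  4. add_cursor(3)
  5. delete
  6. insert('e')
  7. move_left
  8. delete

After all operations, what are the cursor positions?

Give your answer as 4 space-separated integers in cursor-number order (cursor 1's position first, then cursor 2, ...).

After op 1 (insert('f')): buffer="fpdfiqwf" (len 8), cursors c1@1 c2@4 c3@8, authorship 1..2...3
After op 2 (insert('n')): buffer="fnpdfniqwfn" (len 11), cursors c1@2 c2@6 c3@11, authorship 11..22...33
After op 3 (insert('p')): buffer="fnppdfnpiqwfnp" (len 14), cursors c1@3 c2@8 c3@14, authorship 111..222...333
After op 4 (add_cursor(3)): buffer="fnppdfnpiqwfnp" (len 14), cursors c1@3 c4@3 c2@8 c3@14, authorship 111..222...333
After op 5 (delete): buffer="fpdfniqwfn" (len 10), cursors c1@1 c4@1 c2@5 c3@10, authorship 1..22...33
After op 6 (insert('e')): buffer="feepdfneiqwfne" (len 14), cursors c1@3 c4@3 c2@8 c3@14, authorship 114..222...333
After op 7 (move_left): buffer="feepdfneiqwfne" (len 14), cursors c1@2 c4@2 c2@7 c3@13, authorship 114..222...333
After op 8 (delete): buffer="epdfeiqwfe" (len 10), cursors c1@0 c4@0 c2@4 c3@9, authorship 4..22...33

Answer: 0 4 9 0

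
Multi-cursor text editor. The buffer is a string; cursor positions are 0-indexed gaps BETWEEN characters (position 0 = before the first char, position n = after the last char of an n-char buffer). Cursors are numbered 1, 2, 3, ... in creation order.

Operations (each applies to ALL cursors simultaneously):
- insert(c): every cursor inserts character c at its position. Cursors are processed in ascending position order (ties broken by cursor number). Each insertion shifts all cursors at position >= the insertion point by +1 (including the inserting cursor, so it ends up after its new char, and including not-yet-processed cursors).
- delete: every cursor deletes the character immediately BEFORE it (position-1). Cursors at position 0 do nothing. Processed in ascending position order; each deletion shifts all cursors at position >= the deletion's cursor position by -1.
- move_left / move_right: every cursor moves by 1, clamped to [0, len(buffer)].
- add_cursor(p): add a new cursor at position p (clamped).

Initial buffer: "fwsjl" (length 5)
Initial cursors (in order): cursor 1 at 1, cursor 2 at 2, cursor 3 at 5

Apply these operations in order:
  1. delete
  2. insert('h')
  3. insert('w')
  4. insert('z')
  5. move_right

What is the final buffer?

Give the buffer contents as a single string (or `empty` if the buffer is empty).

After op 1 (delete): buffer="sj" (len 2), cursors c1@0 c2@0 c3@2, authorship ..
After op 2 (insert('h')): buffer="hhsjh" (len 5), cursors c1@2 c2@2 c3@5, authorship 12..3
After op 3 (insert('w')): buffer="hhwwsjhw" (len 8), cursors c1@4 c2@4 c3@8, authorship 1212..33
After op 4 (insert('z')): buffer="hhwwzzsjhwz" (len 11), cursors c1@6 c2@6 c3@11, authorship 121212..333
After op 5 (move_right): buffer="hhwwzzsjhwz" (len 11), cursors c1@7 c2@7 c3@11, authorship 121212..333

Answer: hhwwzzsjhwz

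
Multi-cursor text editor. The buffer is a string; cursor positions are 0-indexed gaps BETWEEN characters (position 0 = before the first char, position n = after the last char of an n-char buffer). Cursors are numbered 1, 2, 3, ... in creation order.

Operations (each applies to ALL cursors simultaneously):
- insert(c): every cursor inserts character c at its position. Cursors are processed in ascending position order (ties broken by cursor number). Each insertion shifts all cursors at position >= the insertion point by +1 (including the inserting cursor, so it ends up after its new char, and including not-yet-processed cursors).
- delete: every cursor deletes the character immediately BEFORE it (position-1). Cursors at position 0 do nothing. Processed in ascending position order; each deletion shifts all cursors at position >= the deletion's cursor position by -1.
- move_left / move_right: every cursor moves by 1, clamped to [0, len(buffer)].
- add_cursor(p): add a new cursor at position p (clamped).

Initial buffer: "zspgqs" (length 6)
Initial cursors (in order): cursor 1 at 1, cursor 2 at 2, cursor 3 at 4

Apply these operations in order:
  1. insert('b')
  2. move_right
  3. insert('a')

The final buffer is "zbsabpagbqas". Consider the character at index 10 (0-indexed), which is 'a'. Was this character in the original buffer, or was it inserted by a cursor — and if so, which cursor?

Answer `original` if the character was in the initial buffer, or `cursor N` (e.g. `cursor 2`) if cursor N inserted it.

After op 1 (insert('b')): buffer="zbsbpgbqs" (len 9), cursors c1@2 c2@4 c3@7, authorship .1.2..3..
After op 2 (move_right): buffer="zbsbpgbqs" (len 9), cursors c1@3 c2@5 c3@8, authorship .1.2..3..
After op 3 (insert('a')): buffer="zbsabpagbqas" (len 12), cursors c1@4 c2@7 c3@11, authorship .1.12.2.3.3.
Authorship (.=original, N=cursor N): . 1 . 1 2 . 2 . 3 . 3 .
Index 10: author = 3

Answer: cursor 3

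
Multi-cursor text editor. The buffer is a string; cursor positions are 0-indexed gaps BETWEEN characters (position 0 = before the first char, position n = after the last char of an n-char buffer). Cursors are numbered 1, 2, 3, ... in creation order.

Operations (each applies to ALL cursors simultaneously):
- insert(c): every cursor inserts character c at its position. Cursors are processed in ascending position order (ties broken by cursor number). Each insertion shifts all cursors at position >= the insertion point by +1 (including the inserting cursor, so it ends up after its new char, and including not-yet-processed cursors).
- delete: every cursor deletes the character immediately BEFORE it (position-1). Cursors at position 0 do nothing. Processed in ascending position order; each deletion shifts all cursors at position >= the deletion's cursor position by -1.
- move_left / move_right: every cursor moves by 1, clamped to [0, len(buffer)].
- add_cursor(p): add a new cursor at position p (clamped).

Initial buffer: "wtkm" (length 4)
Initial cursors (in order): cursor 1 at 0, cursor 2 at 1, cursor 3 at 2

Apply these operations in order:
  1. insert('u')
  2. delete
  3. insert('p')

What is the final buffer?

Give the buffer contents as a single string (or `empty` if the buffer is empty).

After op 1 (insert('u')): buffer="uwutukm" (len 7), cursors c1@1 c2@3 c3@5, authorship 1.2.3..
After op 2 (delete): buffer="wtkm" (len 4), cursors c1@0 c2@1 c3@2, authorship ....
After op 3 (insert('p')): buffer="pwptpkm" (len 7), cursors c1@1 c2@3 c3@5, authorship 1.2.3..

Answer: pwptpkm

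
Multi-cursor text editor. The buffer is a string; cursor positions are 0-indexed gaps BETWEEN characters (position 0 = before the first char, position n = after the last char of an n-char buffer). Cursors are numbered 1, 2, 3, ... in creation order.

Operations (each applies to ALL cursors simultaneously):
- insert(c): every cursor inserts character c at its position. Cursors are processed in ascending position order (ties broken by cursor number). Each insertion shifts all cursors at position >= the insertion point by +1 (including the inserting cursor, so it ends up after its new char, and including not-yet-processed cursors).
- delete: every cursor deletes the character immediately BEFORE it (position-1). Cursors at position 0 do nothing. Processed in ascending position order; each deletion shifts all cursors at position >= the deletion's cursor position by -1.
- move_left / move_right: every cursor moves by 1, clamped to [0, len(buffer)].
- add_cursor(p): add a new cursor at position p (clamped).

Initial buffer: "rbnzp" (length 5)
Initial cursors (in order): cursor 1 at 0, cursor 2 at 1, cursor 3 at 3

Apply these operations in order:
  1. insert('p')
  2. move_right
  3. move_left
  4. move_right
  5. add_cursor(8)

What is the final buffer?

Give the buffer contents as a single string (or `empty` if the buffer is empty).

After op 1 (insert('p')): buffer="prpbnpzp" (len 8), cursors c1@1 c2@3 c3@6, authorship 1.2..3..
After op 2 (move_right): buffer="prpbnpzp" (len 8), cursors c1@2 c2@4 c3@7, authorship 1.2..3..
After op 3 (move_left): buffer="prpbnpzp" (len 8), cursors c1@1 c2@3 c3@6, authorship 1.2..3..
After op 4 (move_right): buffer="prpbnpzp" (len 8), cursors c1@2 c2@4 c3@7, authorship 1.2..3..
After op 5 (add_cursor(8)): buffer="prpbnpzp" (len 8), cursors c1@2 c2@4 c3@7 c4@8, authorship 1.2..3..

Answer: prpbnpzp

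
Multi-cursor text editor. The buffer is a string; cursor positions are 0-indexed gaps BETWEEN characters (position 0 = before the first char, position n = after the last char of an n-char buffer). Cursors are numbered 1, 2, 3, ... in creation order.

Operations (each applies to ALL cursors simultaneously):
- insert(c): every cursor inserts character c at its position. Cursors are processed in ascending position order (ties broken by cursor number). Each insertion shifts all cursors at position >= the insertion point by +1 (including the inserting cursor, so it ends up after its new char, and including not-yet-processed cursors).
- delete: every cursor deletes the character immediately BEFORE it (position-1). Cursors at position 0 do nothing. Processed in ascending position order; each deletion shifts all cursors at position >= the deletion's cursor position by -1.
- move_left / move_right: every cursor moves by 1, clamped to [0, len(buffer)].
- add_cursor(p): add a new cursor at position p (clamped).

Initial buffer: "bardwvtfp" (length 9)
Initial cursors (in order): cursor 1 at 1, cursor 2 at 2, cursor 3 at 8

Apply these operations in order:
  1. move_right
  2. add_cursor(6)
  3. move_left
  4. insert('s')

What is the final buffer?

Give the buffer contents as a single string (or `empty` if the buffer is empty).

After op 1 (move_right): buffer="bardwvtfp" (len 9), cursors c1@2 c2@3 c3@9, authorship .........
After op 2 (add_cursor(6)): buffer="bardwvtfp" (len 9), cursors c1@2 c2@3 c4@6 c3@9, authorship .........
After op 3 (move_left): buffer="bardwvtfp" (len 9), cursors c1@1 c2@2 c4@5 c3@8, authorship .........
After op 4 (insert('s')): buffer="bsasrdwsvtfsp" (len 13), cursors c1@2 c2@4 c4@8 c3@12, authorship .1.2...4...3.

Answer: bsasrdwsvtfsp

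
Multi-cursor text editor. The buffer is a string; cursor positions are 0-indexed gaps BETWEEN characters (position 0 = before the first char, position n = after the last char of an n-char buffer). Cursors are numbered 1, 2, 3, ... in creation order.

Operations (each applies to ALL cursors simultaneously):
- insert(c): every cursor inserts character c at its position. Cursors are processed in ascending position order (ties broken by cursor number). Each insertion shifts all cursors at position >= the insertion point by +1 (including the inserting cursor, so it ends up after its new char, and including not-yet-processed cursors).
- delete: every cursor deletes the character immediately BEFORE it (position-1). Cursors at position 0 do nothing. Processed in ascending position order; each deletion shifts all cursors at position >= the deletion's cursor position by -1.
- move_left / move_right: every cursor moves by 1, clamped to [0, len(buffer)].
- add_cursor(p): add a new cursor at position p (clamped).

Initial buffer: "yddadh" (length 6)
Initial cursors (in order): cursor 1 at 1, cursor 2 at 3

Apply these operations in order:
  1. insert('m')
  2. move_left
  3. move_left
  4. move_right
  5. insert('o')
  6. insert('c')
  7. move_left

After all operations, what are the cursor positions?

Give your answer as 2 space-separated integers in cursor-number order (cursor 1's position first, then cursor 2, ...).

Answer: 2 7

Derivation:
After op 1 (insert('m')): buffer="ymddmadh" (len 8), cursors c1@2 c2@5, authorship .1..2...
After op 2 (move_left): buffer="ymddmadh" (len 8), cursors c1@1 c2@4, authorship .1..2...
After op 3 (move_left): buffer="ymddmadh" (len 8), cursors c1@0 c2@3, authorship .1..2...
After op 4 (move_right): buffer="ymddmadh" (len 8), cursors c1@1 c2@4, authorship .1..2...
After op 5 (insert('o')): buffer="yomddomadh" (len 10), cursors c1@2 c2@6, authorship .11..22...
After op 6 (insert('c')): buffer="yocmddocmadh" (len 12), cursors c1@3 c2@8, authorship .111..222...
After op 7 (move_left): buffer="yocmddocmadh" (len 12), cursors c1@2 c2@7, authorship .111..222...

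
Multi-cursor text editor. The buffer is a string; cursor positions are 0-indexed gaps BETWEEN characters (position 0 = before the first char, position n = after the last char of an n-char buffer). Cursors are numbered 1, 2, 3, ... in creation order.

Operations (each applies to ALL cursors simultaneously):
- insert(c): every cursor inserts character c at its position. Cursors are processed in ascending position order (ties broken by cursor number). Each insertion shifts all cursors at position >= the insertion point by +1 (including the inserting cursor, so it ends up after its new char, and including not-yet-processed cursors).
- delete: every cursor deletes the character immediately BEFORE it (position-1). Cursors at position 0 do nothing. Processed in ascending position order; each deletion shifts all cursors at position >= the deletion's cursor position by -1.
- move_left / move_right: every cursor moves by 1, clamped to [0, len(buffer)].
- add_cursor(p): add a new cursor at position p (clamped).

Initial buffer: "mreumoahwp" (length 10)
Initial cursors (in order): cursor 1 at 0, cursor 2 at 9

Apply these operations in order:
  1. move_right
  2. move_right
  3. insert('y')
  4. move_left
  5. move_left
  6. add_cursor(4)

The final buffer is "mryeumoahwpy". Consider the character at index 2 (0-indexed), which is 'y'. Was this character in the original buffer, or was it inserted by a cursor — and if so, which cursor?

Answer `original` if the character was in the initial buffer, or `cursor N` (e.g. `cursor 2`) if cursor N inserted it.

Answer: cursor 1

Derivation:
After op 1 (move_right): buffer="mreumoahwp" (len 10), cursors c1@1 c2@10, authorship ..........
After op 2 (move_right): buffer="mreumoahwp" (len 10), cursors c1@2 c2@10, authorship ..........
After op 3 (insert('y')): buffer="mryeumoahwpy" (len 12), cursors c1@3 c2@12, authorship ..1........2
After op 4 (move_left): buffer="mryeumoahwpy" (len 12), cursors c1@2 c2@11, authorship ..1........2
After op 5 (move_left): buffer="mryeumoahwpy" (len 12), cursors c1@1 c2@10, authorship ..1........2
After op 6 (add_cursor(4)): buffer="mryeumoahwpy" (len 12), cursors c1@1 c3@4 c2@10, authorship ..1........2
Authorship (.=original, N=cursor N): . . 1 . . . . . . . . 2
Index 2: author = 1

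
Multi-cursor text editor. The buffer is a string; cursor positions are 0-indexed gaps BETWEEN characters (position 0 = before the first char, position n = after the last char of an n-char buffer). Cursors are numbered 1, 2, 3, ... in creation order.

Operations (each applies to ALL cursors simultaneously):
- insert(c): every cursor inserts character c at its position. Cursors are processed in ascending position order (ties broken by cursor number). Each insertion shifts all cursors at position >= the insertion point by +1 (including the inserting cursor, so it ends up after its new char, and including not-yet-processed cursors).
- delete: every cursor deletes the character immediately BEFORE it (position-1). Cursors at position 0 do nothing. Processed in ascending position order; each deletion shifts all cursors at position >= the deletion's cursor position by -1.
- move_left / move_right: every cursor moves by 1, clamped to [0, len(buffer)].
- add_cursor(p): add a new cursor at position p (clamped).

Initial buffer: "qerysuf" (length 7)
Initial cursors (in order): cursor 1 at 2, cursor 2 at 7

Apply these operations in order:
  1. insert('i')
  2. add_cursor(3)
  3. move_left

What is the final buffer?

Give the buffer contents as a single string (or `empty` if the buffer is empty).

After op 1 (insert('i')): buffer="qeirysufi" (len 9), cursors c1@3 c2@9, authorship ..1.....2
After op 2 (add_cursor(3)): buffer="qeirysufi" (len 9), cursors c1@3 c3@3 c2@9, authorship ..1.....2
After op 3 (move_left): buffer="qeirysufi" (len 9), cursors c1@2 c3@2 c2@8, authorship ..1.....2

Answer: qeirysufi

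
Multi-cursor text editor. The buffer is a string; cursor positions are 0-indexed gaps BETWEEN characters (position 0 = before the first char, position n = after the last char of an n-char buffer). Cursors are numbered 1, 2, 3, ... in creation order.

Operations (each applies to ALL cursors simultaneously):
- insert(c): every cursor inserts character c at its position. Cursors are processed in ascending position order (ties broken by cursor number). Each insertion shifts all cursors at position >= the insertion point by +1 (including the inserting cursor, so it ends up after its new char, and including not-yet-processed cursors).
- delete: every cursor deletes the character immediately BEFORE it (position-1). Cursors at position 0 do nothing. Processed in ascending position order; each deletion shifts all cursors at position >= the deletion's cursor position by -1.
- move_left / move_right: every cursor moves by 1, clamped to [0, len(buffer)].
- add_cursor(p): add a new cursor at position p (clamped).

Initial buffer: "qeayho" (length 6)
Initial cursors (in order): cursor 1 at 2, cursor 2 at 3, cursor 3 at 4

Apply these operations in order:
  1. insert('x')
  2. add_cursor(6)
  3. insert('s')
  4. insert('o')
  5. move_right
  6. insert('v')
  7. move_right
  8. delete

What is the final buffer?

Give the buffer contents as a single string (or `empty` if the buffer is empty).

After op 1 (insert('x')): buffer="qexaxyxho" (len 9), cursors c1@3 c2@5 c3@7, authorship ..1.2.3..
After op 2 (add_cursor(6)): buffer="qexaxyxho" (len 9), cursors c1@3 c2@5 c4@6 c3@7, authorship ..1.2.3..
After op 3 (insert('s')): buffer="qexsaxsysxsho" (len 13), cursors c1@4 c2@7 c4@9 c3@11, authorship ..11.22.433..
After op 4 (insert('o')): buffer="qexsoaxsoysoxsoho" (len 17), cursors c1@5 c2@9 c4@12 c3@15, authorship ..111.222.44333..
After op 5 (move_right): buffer="qexsoaxsoysoxsoho" (len 17), cursors c1@6 c2@10 c4@13 c3@16, authorship ..111.222.44333..
After op 6 (insert('v')): buffer="qexsoavxsoyvsoxvsohvo" (len 21), cursors c1@7 c2@12 c4@16 c3@20, authorship ..111.1222.2443433.3.
After op 7 (move_right): buffer="qexsoavxsoyvsoxvsohvo" (len 21), cursors c1@8 c2@13 c4@17 c3@21, authorship ..111.1222.2443433.3.
After op 8 (delete): buffer="qexsoavsoyvoxvohv" (len 17), cursors c1@7 c2@11 c4@14 c3@17, authorship ..111.122.24343.3

Answer: qexsoavsoyvoxvohv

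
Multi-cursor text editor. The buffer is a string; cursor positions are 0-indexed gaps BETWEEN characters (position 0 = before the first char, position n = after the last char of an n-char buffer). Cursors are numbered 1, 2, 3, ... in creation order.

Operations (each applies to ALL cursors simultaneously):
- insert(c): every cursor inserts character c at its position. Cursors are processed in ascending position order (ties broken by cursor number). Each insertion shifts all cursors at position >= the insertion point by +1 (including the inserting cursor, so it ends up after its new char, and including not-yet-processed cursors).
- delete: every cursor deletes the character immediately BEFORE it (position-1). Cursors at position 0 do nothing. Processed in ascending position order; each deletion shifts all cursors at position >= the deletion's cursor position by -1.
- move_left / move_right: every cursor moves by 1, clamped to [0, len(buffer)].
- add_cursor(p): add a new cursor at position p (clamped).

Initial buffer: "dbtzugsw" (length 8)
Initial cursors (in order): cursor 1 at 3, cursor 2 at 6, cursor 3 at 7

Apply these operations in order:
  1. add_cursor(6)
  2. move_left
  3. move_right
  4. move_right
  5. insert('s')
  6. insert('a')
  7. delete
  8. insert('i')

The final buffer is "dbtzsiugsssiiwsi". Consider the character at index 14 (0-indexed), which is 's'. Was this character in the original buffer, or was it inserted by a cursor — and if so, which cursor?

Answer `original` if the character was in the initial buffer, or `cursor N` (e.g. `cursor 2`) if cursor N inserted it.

After op 1 (add_cursor(6)): buffer="dbtzugsw" (len 8), cursors c1@3 c2@6 c4@6 c3@7, authorship ........
After op 2 (move_left): buffer="dbtzugsw" (len 8), cursors c1@2 c2@5 c4@5 c3@6, authorship ........
After op 3 (move_right): buffer="dbtzugsw" (len 8), cursors c1@3 c2@6 c4@6 c3@7, authorship ........
After op 4 (move_right): buffer="dbtzugsw" (len 8), cursors c1@4 c2@7 c4@7 c3@8, authorship ........
After op 5 (insert('s')): buffer="dbtzsugsssws" (len 12), cursors c1@5 c2@10 c4@10 c3@12, authorship ....1...24.3
After op 6 (insert('a')): buffer="dbtzsaugsssaawsa" (len 16), cursors c1@6 c2@13 c4@13 c3@16, authorship ....11...2424.33
After op 7 (delete): buffer="dbtzsugsssws" (len 12), cursors c1@5 c2@10 c4@10 c3@12, authorship ....1...24.3
After op 8 (insert('i')): buffer="dbtzsiugsssiiwsi" (len 16), cursors c1@6 c2@13 c4@13 c3@16, authorship ....11...2424.33
Authorship (.=original, N=cursor N): . . . . 1 1 . . . 2 4 2 4 . 3 3
Index 14: author = 3

Answer: cursor 3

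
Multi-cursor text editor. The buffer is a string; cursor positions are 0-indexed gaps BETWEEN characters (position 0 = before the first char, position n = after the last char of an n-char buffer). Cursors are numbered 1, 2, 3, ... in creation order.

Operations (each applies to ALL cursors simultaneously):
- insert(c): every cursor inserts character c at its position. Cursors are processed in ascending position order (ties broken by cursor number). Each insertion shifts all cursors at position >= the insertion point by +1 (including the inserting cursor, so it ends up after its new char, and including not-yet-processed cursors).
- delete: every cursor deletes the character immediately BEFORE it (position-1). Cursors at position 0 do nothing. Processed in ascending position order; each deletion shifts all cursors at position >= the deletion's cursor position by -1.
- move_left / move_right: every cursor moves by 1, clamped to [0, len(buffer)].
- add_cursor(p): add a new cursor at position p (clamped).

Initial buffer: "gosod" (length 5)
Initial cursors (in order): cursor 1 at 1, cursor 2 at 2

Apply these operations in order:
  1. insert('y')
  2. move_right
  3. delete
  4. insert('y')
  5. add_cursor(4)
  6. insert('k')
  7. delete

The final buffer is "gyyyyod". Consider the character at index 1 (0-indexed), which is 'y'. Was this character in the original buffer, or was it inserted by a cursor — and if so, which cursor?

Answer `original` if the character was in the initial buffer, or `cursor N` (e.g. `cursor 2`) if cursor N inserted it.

After op 1 (insert('y')): buffer="gyoysod" (len 7), cursors c1@2 c2@4, authorship .1.2...
After op 2 (move_right): buffer="gyoysod" (len 7), cursors c1@3 c2@5, authorship .1.2...
After op 3 (delete): buffer="gyyod" (len 5), cursors c1@2 c2@3, authorship .12..
After op 4 (insert('y')): buffer="gyyyyod" (len 7), cursors c1@3 c2@5, authorship .1122..
After op 5 (add_cursor(4)): buffer="gyyyyod" (len 7), cursors c1@3 c3@4 c2@5, authorship .1122..
After op 6 (insert('k')): buffer="gyykykykod" (len 10), cursors c1@4 c3@6 c2@8, authorship .1112322..
After op 7 (delete): buffer="gyyyyod" (len 7), cursors c1@3 c3@4 c2@5, authorship .1122..
Authorship (.=original, N=cursor N): . 1 1 2 2 . .
Index 1: author = 1

Answer: cursor 1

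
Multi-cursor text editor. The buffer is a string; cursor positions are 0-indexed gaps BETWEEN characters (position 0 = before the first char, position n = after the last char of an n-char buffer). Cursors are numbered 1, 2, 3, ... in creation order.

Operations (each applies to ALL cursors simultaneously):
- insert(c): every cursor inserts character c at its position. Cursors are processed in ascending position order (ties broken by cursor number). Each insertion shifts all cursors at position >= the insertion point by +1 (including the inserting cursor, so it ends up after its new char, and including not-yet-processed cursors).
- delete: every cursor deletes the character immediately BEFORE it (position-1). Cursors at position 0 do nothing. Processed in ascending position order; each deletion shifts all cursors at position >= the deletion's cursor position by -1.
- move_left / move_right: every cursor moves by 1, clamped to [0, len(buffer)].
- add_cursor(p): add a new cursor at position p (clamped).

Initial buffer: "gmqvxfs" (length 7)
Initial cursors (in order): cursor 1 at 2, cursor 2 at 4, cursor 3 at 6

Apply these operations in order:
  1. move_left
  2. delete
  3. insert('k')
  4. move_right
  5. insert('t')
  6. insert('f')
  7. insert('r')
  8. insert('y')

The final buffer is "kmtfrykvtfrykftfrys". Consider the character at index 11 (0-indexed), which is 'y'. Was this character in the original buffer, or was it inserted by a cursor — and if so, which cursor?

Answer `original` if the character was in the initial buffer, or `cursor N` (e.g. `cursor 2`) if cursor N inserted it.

After op 1 (move_left): buffer="gmqvxfs" (len 7), cursors c1@1 c2@3 c3@5, authorship .......
After op 2 (delete): buffer="mvfs" (len 4), cursors c1@0 c2@1 c3@2, authorship ....
After op 3 (insert('k')): buffer="kmkvkfs" (len 7), cursors c1@1 c2@3 c3@5, authorship 1.2.3..
After op 4 (move_right): buffer="kmkvkfs" (len 7), cursors c1@2 c2@4 c3@6, authorship 1.2.3..
After op 5 (insert('t')): buffer="kmtkvtkfts" (len 10), cursors c1@3 c2@6 c3@9, authorship 1.12.23.3.
After op 6 (insert('f')): buffer="kmtfkvtfkftfs" (len 13), cursors c1@4 c2@8 c3@12, authorship 1.112.223.33.
After op 7 (insert('r')): buffer="kmtfrkvtfrkftfrs" (len 16), cursors c1@5 c2@10 c3@15, authorship 1.1112.2223.333.
After op 8 (insert('y')): buffer="kmtfrykvtfrykftfrys" (len 19), cursors c1@6 c2@12 c3@18, authorship 1.11112.22223.3333.
Authorship (.=original, N=cursor N): 1 . 1 1 1 1 2 . 2 2 2 2 3 . 3 3 3 3 .
Index 11: author = 2

Answer: cursor 2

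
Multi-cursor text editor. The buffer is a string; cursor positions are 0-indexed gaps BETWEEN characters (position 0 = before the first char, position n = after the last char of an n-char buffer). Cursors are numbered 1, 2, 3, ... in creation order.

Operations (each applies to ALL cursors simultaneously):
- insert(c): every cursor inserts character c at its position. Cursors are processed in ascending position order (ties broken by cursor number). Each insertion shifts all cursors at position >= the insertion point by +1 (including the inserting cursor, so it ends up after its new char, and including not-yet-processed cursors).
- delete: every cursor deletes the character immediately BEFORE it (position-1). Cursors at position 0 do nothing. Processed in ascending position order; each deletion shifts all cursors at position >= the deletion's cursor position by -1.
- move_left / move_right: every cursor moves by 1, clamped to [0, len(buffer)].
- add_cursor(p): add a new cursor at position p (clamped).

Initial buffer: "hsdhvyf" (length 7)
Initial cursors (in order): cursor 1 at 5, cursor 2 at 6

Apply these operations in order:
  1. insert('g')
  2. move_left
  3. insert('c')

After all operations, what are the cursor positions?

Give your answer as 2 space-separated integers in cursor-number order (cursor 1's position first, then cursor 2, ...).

Answer: 6 9

Derivation:
After op 1 (insert('g')): buffer="hsdhvgygf" (len 9), cursors c1@6 c2@8, authorship .....1.2.
After op 2 (move_left): buffer="hsdhvgygf" (len 9), cursors c1@5 c2@7, authorship .....1.2.
After op 3 (insert('c')): buffer="hsdhvcgycgf" (len 11), cursors c1@6 c2@9, authorship .....11.22.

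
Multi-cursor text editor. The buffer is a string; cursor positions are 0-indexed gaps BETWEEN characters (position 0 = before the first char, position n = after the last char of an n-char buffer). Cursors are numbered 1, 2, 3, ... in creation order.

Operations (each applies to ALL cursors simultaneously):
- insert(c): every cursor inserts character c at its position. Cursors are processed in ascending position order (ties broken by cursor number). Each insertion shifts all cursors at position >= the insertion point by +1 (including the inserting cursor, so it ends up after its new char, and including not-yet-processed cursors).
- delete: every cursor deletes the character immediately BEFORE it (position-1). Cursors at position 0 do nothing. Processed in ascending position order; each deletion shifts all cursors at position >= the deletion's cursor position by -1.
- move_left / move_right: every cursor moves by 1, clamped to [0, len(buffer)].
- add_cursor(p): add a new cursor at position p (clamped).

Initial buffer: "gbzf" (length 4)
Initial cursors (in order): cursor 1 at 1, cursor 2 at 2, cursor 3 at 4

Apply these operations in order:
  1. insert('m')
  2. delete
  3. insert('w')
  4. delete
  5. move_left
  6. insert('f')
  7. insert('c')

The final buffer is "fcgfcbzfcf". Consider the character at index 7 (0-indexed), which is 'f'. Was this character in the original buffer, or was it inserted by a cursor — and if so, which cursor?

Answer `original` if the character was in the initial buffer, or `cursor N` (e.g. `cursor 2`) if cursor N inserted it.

Answer: cursor 3

Derivation:
After op 1 (insert('m')): buffer="gmbmzfm" (len 7), cursors c1@2 c2@4 c3@7, authorship .1.2..3
After op 2 (delete): buffer="gbzf" (len 4), cursors c1@1 c2@2 c3@4, authorship ....
After op 3 (insert('w')): buffer="gwbwzfw" (len 7), cursors c1@2 c2@4 c3@7, authorship .1.2..3
After op 4 (delete): buffer="gbzf" (len 4), cursors c1@1 c2@2 c3@4, authorship ....
After op 5 (move_left): buffer="gbzf" (len 4), cursors c1@0 c2@1 c3@3, authorship ....
After op 6 (insert('f')): buffer="fgfbzff" (len 7), cursors c1@1 c2@3 c3@6, authorship 1.2..3.
After op 7 (insert('c')): buffer="fcgfcbzfcf" (len 10), cursors c1@2 c2@5 c3@9, authorship 11.22..33.
Authorship (.=original, N=cursor N): 1 1 . 2 2 . . 3 3 .
Index 7: author = 3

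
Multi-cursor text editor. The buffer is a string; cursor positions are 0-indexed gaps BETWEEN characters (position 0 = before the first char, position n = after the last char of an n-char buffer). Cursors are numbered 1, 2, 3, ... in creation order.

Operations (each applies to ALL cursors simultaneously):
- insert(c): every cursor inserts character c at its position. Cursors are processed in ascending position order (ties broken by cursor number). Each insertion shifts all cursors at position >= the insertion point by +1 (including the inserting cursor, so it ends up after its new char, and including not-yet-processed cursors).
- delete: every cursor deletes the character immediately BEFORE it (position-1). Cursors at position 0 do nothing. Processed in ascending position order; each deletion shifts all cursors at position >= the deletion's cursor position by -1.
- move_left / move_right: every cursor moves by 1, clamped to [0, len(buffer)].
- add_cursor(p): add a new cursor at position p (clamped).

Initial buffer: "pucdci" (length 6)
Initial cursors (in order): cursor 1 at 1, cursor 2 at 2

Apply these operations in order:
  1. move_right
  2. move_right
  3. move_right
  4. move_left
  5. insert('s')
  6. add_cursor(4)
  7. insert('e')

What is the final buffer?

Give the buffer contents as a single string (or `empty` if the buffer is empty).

Answer: pucseedseci

Derivation:
After op 1 (move_right): buffer="pucdci" (len 6), cursors c1@2 c2@3, authorship ......
After op 2 (move_right): buffer="pucdci" (len 6), cursors c1@3 c2@4, authorship ......
After op 3 (move_right): buffer="pucdci" (len 6), cursors c1@4 c2@5, authorship ......
After op 4 (move_left): buffer="pucdci" (len 6), cursors c1@3 c2@4, authorship ......
After op 5 (insert('s')): buffer="pucsdsci" (len 8), cursors c1@4 c2@6, authorship ...1.2..
After op 6 (add_cursor(4)): buffer="pucsdsci" (len 8), cursors c1@4 c3@4 c2@6, authorship ...1.2..
After op 7 (insert('e')): buffer="pucseedseci" (len 11), cursors c1@6 c3@6 c2@9, authorship ...113.22..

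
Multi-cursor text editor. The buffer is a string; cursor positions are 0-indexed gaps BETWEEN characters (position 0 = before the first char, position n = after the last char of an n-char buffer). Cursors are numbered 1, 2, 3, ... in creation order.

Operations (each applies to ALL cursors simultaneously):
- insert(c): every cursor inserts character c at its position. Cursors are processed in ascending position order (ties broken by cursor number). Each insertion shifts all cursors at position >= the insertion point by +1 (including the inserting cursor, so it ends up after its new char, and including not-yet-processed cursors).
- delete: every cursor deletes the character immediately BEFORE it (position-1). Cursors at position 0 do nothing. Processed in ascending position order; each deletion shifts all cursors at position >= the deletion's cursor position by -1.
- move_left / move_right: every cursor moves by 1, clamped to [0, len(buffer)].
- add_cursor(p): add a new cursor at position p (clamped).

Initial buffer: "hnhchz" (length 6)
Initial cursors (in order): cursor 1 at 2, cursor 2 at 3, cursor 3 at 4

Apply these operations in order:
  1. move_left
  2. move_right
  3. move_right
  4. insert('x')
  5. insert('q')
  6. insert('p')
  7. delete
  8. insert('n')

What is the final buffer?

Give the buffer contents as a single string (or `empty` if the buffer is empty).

After op 1 (move_left): buffer="hnhchz" (len 6), cursors c1@1 c2@2 c3@3, authorship ......
After op 2 (move_right): buffer="hnhchz" (len 6), cursors c1@2 c2@3 c3@4, authorship ......
After op 3 (move_right): buffer="hnhchz" (len 6), cursors c1@3 c2@4 c3@5, authorship ......
After op 4 (insert('x')): buffer="hnhxcxhxz" (len 9), cursors c1@4 c2@6 c3@8, authorship ...1.2.3.
After op 5 (insert('q')): buffer="hnhxqcxqhxqz" (len 12), cursors c1@5 c2@8 c3@11, authorship ...11.22.33.
After op 6 (insert('p')): buffer="hnhxqpcxqphxqpz" (len 15), cursors c1@6 c2@10 c3@14, authorship ...111.222.333.
After op 7 (delete): buffer="hnhxqcxqhxqz" (len 12), cursors c1@5 c2@8 c3@11, authorship ...11.22.33.
After op 8 (insert('n')): buffer="hnhxqncxqnhxqnz" (len 15), cursors c1@6 c2@10 c3@14, authorship ...111.222.333.

Answer: hnhxqncxqnhxqnz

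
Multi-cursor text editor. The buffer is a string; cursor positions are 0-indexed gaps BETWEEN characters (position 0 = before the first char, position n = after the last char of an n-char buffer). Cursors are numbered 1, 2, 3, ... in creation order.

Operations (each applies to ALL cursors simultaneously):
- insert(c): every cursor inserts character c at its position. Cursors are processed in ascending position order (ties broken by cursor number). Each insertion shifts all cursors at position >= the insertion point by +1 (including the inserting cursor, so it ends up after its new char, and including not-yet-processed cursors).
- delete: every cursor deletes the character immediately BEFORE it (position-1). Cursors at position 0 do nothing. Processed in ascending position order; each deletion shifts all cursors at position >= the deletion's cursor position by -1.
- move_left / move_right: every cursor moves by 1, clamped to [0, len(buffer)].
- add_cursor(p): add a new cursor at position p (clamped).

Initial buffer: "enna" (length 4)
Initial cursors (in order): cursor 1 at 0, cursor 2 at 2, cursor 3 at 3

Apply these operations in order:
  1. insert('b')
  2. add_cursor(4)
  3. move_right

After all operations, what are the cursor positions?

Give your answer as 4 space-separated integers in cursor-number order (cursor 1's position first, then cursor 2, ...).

After op 1 (insert('b')): buffer="benbnba" (len 7), cursors c1@1 c2@4 c3@6, authorship 1..2.3.
After op 2 (add_cursor(4)): buffer="benbnba" (len 7), cursors c1@1 c2@4 c4@4 c3@6, authorship 1..2.3.
After op 3 (move_right): buffer="benbnba" (len 7), cursors c1@2 c2@5 c4@5 c3@7, authorship 1..2.3.

Answer: 2 5 7 5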